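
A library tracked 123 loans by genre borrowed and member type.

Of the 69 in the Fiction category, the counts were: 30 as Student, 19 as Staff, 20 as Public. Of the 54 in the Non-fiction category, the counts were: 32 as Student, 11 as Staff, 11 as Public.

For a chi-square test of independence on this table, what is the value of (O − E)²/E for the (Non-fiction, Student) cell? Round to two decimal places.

0.84

Row total (Non-fiction) = 54; column total (Student) = 62; N = 123.
Expected count E = 54 × 62 / 123 = 27.220.
Contribution = (O − E)²/E = (32 − 27.220)² / 27.220 = 0.84.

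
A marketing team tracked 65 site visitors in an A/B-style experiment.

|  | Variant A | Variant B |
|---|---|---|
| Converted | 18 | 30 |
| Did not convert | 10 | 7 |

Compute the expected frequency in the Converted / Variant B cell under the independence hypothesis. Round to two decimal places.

27.32

Row total (Converted) = 48; column total (Variant B) = 37; grand total N = 65.
Expected count = (row total × column total) / N = 48 × 37 / 65 = 27.32.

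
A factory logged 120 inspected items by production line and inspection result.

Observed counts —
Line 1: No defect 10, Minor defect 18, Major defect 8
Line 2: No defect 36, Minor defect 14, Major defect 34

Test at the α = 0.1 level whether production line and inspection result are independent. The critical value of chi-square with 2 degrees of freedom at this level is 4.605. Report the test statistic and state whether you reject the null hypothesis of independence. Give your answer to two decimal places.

Row totals: 36, 84. Column totals: 46, 32, 42. Grand total N = 120.
Expected counts (row total × column total / N):
  Line 1, No defect: 36×46/120 = 13.800
  Line 1, Minor defect: 36×32/120 = 9.600
  Line 1, Major defect: 36×42/120 = 12.600
  Line 2, No defect: 84×46/120 = 32.200
  Line 2, Minor defect: 84×32/120 = 22.400
  Line 2, Major defect: 84×42/120 = 29.400
Contributions (O − E)²/E:
  (10 − 13.800)²/13.800 = 1.0464
  (18 − 9.600)²/9.600 = 7.3500
  (8 − 12.600)²/12.600 = 1.6794
  (36 − 32.200)²/32.200 = 0.4484
  (14 − 22.400)²/22.400 = 3.1500
  (34 − 29.400)²/29.400 = 0.7197
χ² = 1.0464 + 7.3500 + 1.6794 + 0.4484 + 3.1500 + 0.7197 = 14.39
df = (2−1)(3−1) = 2. Since 14.39 > 4.605, reject the null hypothesis of independence at α = 0.1.

14.39; reject H₀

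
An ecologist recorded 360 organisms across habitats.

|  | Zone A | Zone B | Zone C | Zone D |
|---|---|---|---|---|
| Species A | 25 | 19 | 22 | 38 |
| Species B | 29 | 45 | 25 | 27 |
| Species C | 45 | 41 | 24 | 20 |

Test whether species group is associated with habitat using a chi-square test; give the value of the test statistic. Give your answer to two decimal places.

21.66

Row totals: 104, 126, 130. Column totals: 99, 105, 71, 85. Grand total N = 360.
Expected counts (row total × column total / N):
  Species A, Zone A: 104×99/360 = 28.600
  Species A, Zone B: 104×105/360 = 30.333
  Species A, Zone C: 104×71/360 = 20.511
  Species A, Zone D: 104×85/360 = 24.556
  Species B, Zone A: 126×99/360 = 34.650
  Species B, Zone B: 126×105/360 = 36.750
  Species B, Zone C: 126×71/360 = 24.850
  Species B, Zone D: 126×85/360 = 29.750
  Species C, Zone A: 130×99/360 = 35.750
  Species C, Zone B: 130×105/360 = 37.917
  Species C, Zone C: 130×71/360 = 25.639
  Species C, Zone D: 130×85/360 = 30.694
Contributions (O − E)²/E:
  (25 − 28.600)²/28.600 = 0.4531
  (19 − 30.333)²/30.333 = 4.2342
  (22 − 20.511)²/20.511 = 0.1081
  (38 − 24.556)²/24.556 = 7.3604
  (29 − 34.650)²/34.650 = 0.9213
  (45 − 36.750)²/36.750 = 1.8520
  (25 − 24.850)²/24.850 = 0.0009
  (27 − 29.750)²/29.750 = 0.2542
  (45 − 35.750)²/35.750 = 2.3934
  (41 − 37.917)²/37.917 = 0.2507
  (24 − 25.639)²/25.639 = 0.1048
  (20 − 30.694)²/30.694 = 3.7259
χ² = 0.4531 + 4.2342 + 0.1081 + 7.3604 + 0.9213 + 1.8520 + 0.0009 + 0.2542 + 2.3934 + 0.2507 + 0.1048 + 3.7259 = 21.66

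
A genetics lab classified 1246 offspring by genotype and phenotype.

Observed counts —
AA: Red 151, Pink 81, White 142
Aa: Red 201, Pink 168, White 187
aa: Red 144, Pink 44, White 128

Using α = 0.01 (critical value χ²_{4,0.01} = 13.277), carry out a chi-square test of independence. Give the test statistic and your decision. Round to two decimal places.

Row totals: 374, 556, 316. Column totals: 496, 293, 457. Grand total N = 1246.
Expected counts (row total × column total / N):
  AA, Red: 374×496/1246 = 148.880
  AA, Pink: 374×293/1246 = 87.947
  AA, White: 374×457/1246 = 137.173
  Aa, Red: 556×496/1246 = 221.329
  Aa, Pink: 556×293/1246 = 130.745
  Aa, White: 556×457/1246 = 203.926
  aa, Red: 316×496/1246 = 125.791
  aa, Pink: 316×293/1246 = 74.308
  aa, White: 316×457/1246 = 115.900
Contributions (O − E)²/E:
  (151 − 148.880)²/148.880 = 0.0302
  (81 − 87.947)²/87.947 = 0.5487
  (142 − 137.173)²/137.173 = 0.1699
  (201 − 221.329)²/221.329 = 1.8672
  (168 − 130.745)²/130.745 = 10.6156
  (187 − 203.926)²/203.926 = 1.4049
  (144 − 125.791)²/125.791 = 2.6359
  (44 − 74.308)²/74.308 = 12.3617
  (128 − 115.900)²/115.900 = 1.2632
χ² = 0.0302 + 0.5487 + 0.1699 + 1.8672 + 10.6156 + 1.4049 + 2.6359 + 12.3617 + 1.2632 = 30.90
df = (3−1)(3−1) = 4. Since 30.90 > 13.277, reject the null hypothesis of independence at α = 0.01.

30.90; reject H₀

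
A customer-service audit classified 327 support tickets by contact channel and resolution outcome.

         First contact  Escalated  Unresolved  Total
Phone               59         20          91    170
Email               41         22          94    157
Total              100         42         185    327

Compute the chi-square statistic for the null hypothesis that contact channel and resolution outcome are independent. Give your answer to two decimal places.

Grand total N = 327.
Expected counts (row total × column total / N):
  Phone, First contact: 170×100/327 = 51.988
  Phone, Escalated: 170×42/327 = 21.835
  Phone, Unresolved: 170×185/327 = 96.177
  Email, First contact: 157×100/327 = 48.012
  Email, Escalated: 157×42/327 = 20.165
  Email, Unresolved: 157×185/327 = 88.823
Contributions (O − E)²/E:
  (59 − 51.988)²/51.988 = 0.9458
  (20 − 21.835)²/21.835 = 0.1542
  (91 − 96.177)²/96.177 = 0.2787
  (41 − 48.012)²/48.012 = 1.0241
  (22 − 20.165)²/20.165 = 0.1670
  (94 − 88.823)²/88.823 = 0.3017
χ² = 0.9458 + 0.1542 + 0.2787 + 1.0241 + 0.1670 + 0.3017 = 2.87

2.87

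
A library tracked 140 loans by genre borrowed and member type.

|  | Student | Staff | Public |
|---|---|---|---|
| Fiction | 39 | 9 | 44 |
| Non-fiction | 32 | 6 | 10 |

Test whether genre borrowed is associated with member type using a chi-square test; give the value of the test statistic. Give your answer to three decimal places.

Row totals: 92, 48. Column totals: 71, 15, 54. Grand total N = 140.
Expected counts (row total × column total / N):
  Fiction, Student: 92×71/140 = 46.6571
  Fiction, Staff: 92×15/140 = 9.8571
  Fiction, Public: 92×54/140 = 35.4857
  Non-fiction, Student: 48×71/140 = 24.3429
  Non-fiction, Staff: 48×15/140 = 5.1429
  Non-fiction, Public: 48×54/140 = 18.5143
Contributions (O − E)²/E:
  (39 − 46.6571)²/46.6571 = 1.2566
  (9 − 9.8571)²/9.8571 = 0.0745
  (44 − 35.4857)²/35.4857 = 2.0429
  (32 − 24.3429)²/24.3429 = 2.4086
  (6 − 5.1429)²/5.1429 = 0.1428
  (10 − 18.5143)²/18.5143 = 3.9155
χ² = 1.2566 + 0.0745 + 2.0429 + 2.4086 + 0.1428 + 3.9155 = 9.841

9.841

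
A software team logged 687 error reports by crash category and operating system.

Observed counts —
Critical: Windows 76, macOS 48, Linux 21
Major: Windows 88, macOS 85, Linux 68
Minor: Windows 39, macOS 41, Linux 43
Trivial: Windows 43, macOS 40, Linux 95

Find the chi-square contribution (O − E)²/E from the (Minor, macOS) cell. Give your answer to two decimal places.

Row total (Minor) = 123; column total (macOS) = 214; N = 687.
Expected count E = 123 × 214 / 687 = 38.314.
Contribution = (O − E)²/E = (41 − 38.314)² / 38.314 = 0.19.

0.19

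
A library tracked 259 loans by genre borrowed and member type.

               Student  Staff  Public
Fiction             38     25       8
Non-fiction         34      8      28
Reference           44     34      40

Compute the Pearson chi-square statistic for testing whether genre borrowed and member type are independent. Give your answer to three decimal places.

22.797

Row totals: 71, 70, 118. Column totals: 116, 67, 76. Grand total N = 259.
Expected counts (row total × column total / N):
  Fiction, Student: 71×116/259 = 31.7992
  Fiction, Staff: 71×67/259 = 18.3668
  Fiction, Public: 71×76/259 = 20.8340
  Non-fiction, Student: 70×116/259 = 31.3514
  Non-fiction, Staff: 70×67/259 = 18.1081
  Non-fiction, Public: 70×76/259 = 20.5405
  Reference, Student: 118×116/259 = 52.8494
  Reference, Staff: 118×67/259 = 30.5251
  Reference, Public: 118×76/259 = 34.6255
Contributions (O − E)²/E:
  (38 − 31.7992)²/31.7992 = 1.2091
  (25 − 18.3668)²/18.3668 = 2.3956
  (8 − 20.8340)²/20.8340 = 7.9059
  (34 − 31.3514)²/31.3514 = 0.2238
  (8 − 18.1081)²/18.1081 = 5.6424
  (28 − 20.5405)²/20.5405 = 2.7090
  (44 − 52.8494)²/52.8494 = 1.4818
  (34 − 30.5251)²/30.5251 = 0.3956
  (40 − 34.6255)²/34.6255 = 0.8342
χ² = 1.2091 + 2.3956 + 7.9059 + 0.2238 + 5.6424 + 2.7090 + 1.4818 + 0.3956 + 0.8342 = 22.797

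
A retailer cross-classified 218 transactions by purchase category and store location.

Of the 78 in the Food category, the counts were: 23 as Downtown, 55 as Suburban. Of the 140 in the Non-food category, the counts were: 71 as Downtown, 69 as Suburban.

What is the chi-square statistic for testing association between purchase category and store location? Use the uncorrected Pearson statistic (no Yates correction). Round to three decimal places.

9.203

Row totals: 78, 140. Column totals: 94, 124. Grand total N = 218.
Expected counts (row total × column total / N):
  Food, Downtown: 78×94/218 = 33.6330
  Food, Suburban: 78×124/218 = 44.3670
  Non-food, Downtown: 140×94/218 = 60.3670
  Non-food, Suburban: 140×124/218 = 79.6330
Contributions (O − E)²/E:
  (23 − 33.6330)²/33.6330 = 3.3616
  (55 − 44.3670)²/44.3670 = 2.5483
  (71 − 60.3670)²/60.3670 = 1.8729
  (69 − 79.6330)²/79.6330 = 1.4198
χ² = 3.3616 + 2.5483 + 1.8729 + 1.4198 = 9.203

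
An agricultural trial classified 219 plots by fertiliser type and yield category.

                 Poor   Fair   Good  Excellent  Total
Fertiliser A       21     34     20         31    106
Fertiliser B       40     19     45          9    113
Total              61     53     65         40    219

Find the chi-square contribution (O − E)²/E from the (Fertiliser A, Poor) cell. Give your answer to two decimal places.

2.46

Row total (Fertiliser A) = 106; column total (Poor) = 61; N = 219.
Expected count E = 106 × 61 / 219 = 29.525.
Contribution = (O − E)²/E = (21 − 29.525)² / 29.525 = 2.46.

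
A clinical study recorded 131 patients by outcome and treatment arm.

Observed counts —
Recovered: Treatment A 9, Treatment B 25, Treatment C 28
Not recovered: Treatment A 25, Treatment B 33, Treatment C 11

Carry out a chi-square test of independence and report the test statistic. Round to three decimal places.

Row totals: 62, 69. Column totals: 34, 58, 39. Grand total N = 131.
Expected counts (row total × column total / N):
  Recovered, Treatment A: 62×34/131 = 16.0916
  Recovered, Treatment B: 62×58/131 = 27.4504
  Recovered, Treatment C: 62×39/131 = 18.4580
  Not recovered, Treatment A: 69×34/131 = 17.9084
  Not recovered, Treatment B: 69×58/131 = 30.5496
  Not recovered, Treatment C: 69×39/131 = 20.5420
Contributions (O − E)²/E:
  (9 − 16.0916)²/16.0916 = 3.1253
  (25 − 27.4504)²/27.4504 = 0.2187
  (28 − 18.4580)²/18.4580 = 4.9328
  (25 − 17.9084)²/17.9084 = 2.8082
  (33 − 30.5496)²/30.5496 = 0.1965
  (11 − 20.5420)²/20.5420 = 4.4324
χ² = 3.1253 + 0.2187 + 4.9328 + 2.8082 + 0.1965 + 4.4324 = 15.714

15.714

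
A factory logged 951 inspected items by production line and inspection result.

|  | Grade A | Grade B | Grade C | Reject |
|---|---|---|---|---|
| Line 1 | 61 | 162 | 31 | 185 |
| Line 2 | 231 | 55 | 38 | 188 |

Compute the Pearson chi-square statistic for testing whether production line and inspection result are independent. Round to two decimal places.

147.73

Row totals: 439, 512. Column totals: 292, 217, 69, 373. Grand total N = 951.
Expected counts (row total × column total / N):
  Line 1, Grade A: 439×292/951 = 134.7928
  Line 1, Grade B: 439×217/951 = 100.1714
  Line 1, Grade C: 439×69/951 = 31.8517
  Line 1, Reject: 439×373/951 = 172.1840
  Line 2, Grade A: 512×292/951 = 157.2072
  Line 2, Grade B: 512×217/951 = 116.8286
  Line 2, Grade C: 512×69/951 = 37.1483
  Line 2, Reject: 512×373/951 = 200.8160
Contributions (O − E)²/E:
  (61 − 134.7928)²/134.7928 = 40.3981
  (162 − 100.1714)²/100.1714 = 38.1623
  (31 − 31.8517)²/31.8517 = 0.0228
  (185 − 172.1840)²/172.1840 = 0.9539
  (231 − 157.2072)²/157.2072 = 34.6382
  (55 − 116.8286)²/116.8286 = 32.7212
  (38 − 37.1483)²/37.1483 = 0.0195
  (188 − 200.8160)²/200.8160 = 0.8179
χ² = 40.3981 + 38.1623 + 0.0228 + 0.9539 + 34.6382 + 32.7212 + 0.0195 + 0.8179 = 147.73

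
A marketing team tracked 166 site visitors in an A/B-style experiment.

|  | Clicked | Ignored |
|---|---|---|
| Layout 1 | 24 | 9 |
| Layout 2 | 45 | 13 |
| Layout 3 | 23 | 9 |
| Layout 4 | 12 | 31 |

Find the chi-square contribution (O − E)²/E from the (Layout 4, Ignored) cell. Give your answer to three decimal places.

13.897

Row total (Layout 4) = 43; column total (Ignored) = 62; N = 166.
Expected count E = 43 × 62 / 166 = 16.06024.
Contribution = (O − E)²/E = (31 − 16.06024)² / 16.06024 = 13.897.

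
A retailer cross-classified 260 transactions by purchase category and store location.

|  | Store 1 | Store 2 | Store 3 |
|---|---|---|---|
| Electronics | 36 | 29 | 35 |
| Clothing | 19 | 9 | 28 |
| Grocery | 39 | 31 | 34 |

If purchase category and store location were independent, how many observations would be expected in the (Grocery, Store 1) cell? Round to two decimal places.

37.60

Row total (Grocery) = 104; column total (Store 1) = 94; grand total N = 260.
Expected count = (row total × column total) / N = 104 × 94 / 260 = 37.60.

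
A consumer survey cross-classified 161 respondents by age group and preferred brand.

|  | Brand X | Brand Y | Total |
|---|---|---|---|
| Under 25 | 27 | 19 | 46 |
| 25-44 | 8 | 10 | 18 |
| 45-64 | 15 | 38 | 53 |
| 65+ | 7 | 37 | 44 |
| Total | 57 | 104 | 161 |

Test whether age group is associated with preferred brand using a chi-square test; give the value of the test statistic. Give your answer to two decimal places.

Grand total N = 161.
Expected counts (row total × column total / N):
  Under 25, Brand X: 46×57/161 = 16.286
  Under 25, Brand Y: 46×104/161 = 29.714
  25-44, Brand X: 18×57/161 = 6.373
  25-44, Brand Y: 18×104/161 = 11.627
  45-64, Brand X: 53×57/161 = 18.764
  45-64, Brand Y: 53×104/161 = 34.236
  65+, Brand X: 44×57/161 = 15.578
  65+, Brand Y: 44×104/161 = 28.422
Contributions (O − E)²/E:
  (27 − 16.286)²/16.286 = 7.0484
  (19 − 29.714)²/29.714 = 3.8632
  (8 − 6.373)²/6.373 = 0.4154
  (10 − 11.627)²/11.627 = 0.2277
  (15 − 18.764)²/18.764 = 0.7550
  (38 − 34.236)²/34.236 = 0.4138
  (7 − 15.578)²/15.578 = 4.7235
  (37 − 28.422)²/28.422 = 2.5889
χ² = 7.0484 + 3.8632 + 0.4154 + 0.2277 + 0.7550 + 0.4138 + 4.7235 + 2.5889 = 20.04

20.04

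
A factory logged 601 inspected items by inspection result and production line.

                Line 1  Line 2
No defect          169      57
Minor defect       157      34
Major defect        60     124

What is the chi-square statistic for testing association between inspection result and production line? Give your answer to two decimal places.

Row totals: 226, 191, 184. Column totals: 386, 215. Grand total N = 601.
Expected counts (row total × column total / N):
  No defect, Line 1: 226×386/601 = 145.1514
  No defect, Line 2: 226×215/601 = 80.8486
  Minor defect, Line 1: 191×386/601 = 122.6722
  Minor defect, Line 2: 191×215/601 = 68.3278
  Major defect, Line 1: 184×386/601 = 118.1764
  Major defect, Line 2: 184×215/601 = 65.8236
Contributions (O − E)²/E:
  (169 − 145.1514)²/145.1514 = 3.9184
  (57 − 80.8486)²/80.8486 = 7.0348
  (157 − 122.6722)²/122.6722 = 9.6061
  (34 − 68.3278)²/68.3278 = 17.2462
  (60 − 118.1764)²/118.1764 = 28.6393
  (124 − 65.8236)²/65.8236 = 51.4176
χ² = 3.9184 + 7.0348 + 9.6061 + 17.2462 + 28.6393 + 51.4176 = 117.86

117.86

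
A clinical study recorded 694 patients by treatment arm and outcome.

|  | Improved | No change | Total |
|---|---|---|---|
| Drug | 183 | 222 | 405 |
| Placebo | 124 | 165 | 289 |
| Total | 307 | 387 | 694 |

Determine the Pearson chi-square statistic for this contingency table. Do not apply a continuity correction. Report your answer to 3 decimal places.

0.355

Grand total N = 694.
Expected counts (row total × column total / N):
  Drug, Improved: 405×307/694 = 179.1571
  Drug, No change: 405×387/694 = 225.8429
  Placebo, Improved: 289×307/694 = 127.8429
  Placebo, No change: 289×387/694 = 161.1571
Contributions (O − E)²/E:
  (183 − 179.1571)²/179.1571 = 0.0824
  (222 − 225.8429)²/225.8429 = 0.0654
  (124 − 127.8429)²/127.8429 = 0.1155
  (165 − 161.1571)²/161.1571 = 0.0916
χ² = 0.0824 + 0.0654 + 0.1155 + 0.0916 = 0.355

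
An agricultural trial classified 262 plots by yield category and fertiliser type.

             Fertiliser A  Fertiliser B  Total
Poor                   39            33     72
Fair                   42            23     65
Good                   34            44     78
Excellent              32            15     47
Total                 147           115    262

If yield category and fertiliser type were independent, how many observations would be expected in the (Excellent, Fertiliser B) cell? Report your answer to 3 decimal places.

Row total (Excellent) = 47; column total (Fertiliser B) = 115; grand total N = 262.
Expected count = (row total × column total) / N = 47 × 115 / 262 = 20.630.

20.630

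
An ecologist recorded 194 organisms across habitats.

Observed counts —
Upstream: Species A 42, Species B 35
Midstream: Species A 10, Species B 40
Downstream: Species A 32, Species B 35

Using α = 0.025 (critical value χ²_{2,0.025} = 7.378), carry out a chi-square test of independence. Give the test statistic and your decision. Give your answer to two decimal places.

15.57; reject H₀

Row totals: 77, 50, 67. Column totals: 84, 110. Grand total N = 194.
Expected counts (row total × column total / N):
  Upstream, Species A: 77×84/194 = 33.340
  Upstream, Species B: 77×110/194 = 43.660
  Midstream, Species A: 50×84/194 = 21.649
  Midstream, Species B: 50×110/194 = 28.351
  Downstream, Species A: 67×84/194 = 29.010
  Downstream, Species B: 67×110/194 = 37.990
Contributions (O − E)²/E:
  (42 − 33.340)²/33.340 = 2.2494
  (35 − 43.660)²/43.660 = 1.7177
  (10 − 21.649)²/21.649 = 6.2682
  (40 − 28.351)²/28.351 = 4.7864
  (32 − 29.010)²/29.010 = 0.3082
  (35 − 37.990)²/37.990 = 0.2353
χ² = 2.2494 + 1.7177 + 6.2682 + 4.7864 + 0.3082 + 0.2353 = 15.57
df = (3−1)(2−1) = 2. Since 15.57 > 7.378, reject the null hypothesis of independence at α = 0.025.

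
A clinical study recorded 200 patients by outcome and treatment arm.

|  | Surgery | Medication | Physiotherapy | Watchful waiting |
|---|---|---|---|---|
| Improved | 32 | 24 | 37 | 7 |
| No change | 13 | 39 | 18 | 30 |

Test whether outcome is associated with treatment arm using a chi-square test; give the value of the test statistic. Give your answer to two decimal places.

32.45

Row totals: 100, 100. Column totals: 45, 63, 55, 37. Grand total N = 200.
Expected counts (row total × column total / N):
  Improved, Surgery: 100×45/200 = 22.500
  Improved, Medication: 100×63/200 = 31.500
  Improved, Physiotherapy: 100×55/200 = 27.500
  Improved, Watchful waiting: 100×37/200 = 18.500
  No change, Surgery: 100×45/200 = 22.500
  No change, Medication: 100×63/200 = 31.500
  No change, Physiotherapy: 100×55/200 = 27.500
  No change, Watchful waiting: 100×37/200 = 18.500
Contributions (O − E)²/E:
  (32 − 22.500)²/22.500 = 4.0111
  (24 − 31.500)²/31.500 = 1.7857
  (37 − 27.500)²/27.500 = 3.2818
  (7 − 18.500)²/18.500 = 7.1486
  (13 − 22.500)²/22.500 = 4.0111
  (39 − 31.500)²/31.500 = 1.7857
  (18 − 27.500)²/27.500 = 3.2818
  (30 − 18.500)²/18.500 = 7.1486
χ² = 4.0111 + 1.7857 + 3.2818 + 7.1486 + 4.0111 + 1.7857 + 3.2818 + 7.1486 = 32.45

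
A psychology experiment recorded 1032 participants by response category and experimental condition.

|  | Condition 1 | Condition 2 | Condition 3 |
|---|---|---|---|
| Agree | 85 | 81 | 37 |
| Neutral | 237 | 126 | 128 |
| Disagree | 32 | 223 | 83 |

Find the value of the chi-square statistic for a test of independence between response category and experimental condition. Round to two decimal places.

174.10

Row totals: 203, 491, 338. Column totals: 354, 430, 248. Grand total N = 1032.
Expected counts (row total × column total / N):
  Agree, Condition 1: 203×354/1032 = 69.634
  Agree, Condition 2: 203×430/1032 = 84.583
  Agree, Condition 3: 203×248/1032 = 48.783
  Neutral, Condition 1: 491×354/1032 = 168.424
  Neutral, Condition 2: 491×430/1032 = 204.583
  Neutral, Condition 3: 491×248/1032 = 117.992
  Disagree, Condition 1: 338×354/1032 = 115.942
  Disagree, Condition 2: 338×430/1032 = 140.833
  Disagree, Condition 3: 338×248/1032 = 81.225
Contributions (O − E)²/E:
  (85 − 69.634)²/69.634 = 3.3908
  (81 − 84.583)²/84.583 = 0.1518
  (37 − 48.783)²/48.783 = 2.8461
  (237 − 168.424)²/168.424 = 27.9216
  (126 − 204.583)²/204.583 = 30.1848
  (128 − 117.992)²/117.992 = 0.8489
  (32 − 115.942)²/115.942 = 60.7740
  (223 − 140.833)²/140.833 = 47.9392
  (83 − 81.225)²/81.225 = 0.0388
χ² = 3.3908 + 0.1518 + 2.8461 + 27.9216 + 30.1848 + 0.8489 + 60.7740 + 47.9392 + 0.0388 = 174.10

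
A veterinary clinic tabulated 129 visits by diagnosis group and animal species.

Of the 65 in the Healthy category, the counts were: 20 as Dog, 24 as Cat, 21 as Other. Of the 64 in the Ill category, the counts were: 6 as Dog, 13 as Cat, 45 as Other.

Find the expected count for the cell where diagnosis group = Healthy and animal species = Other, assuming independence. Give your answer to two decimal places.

33.26

Row total (Healthy) = 65; column total (Other) = 66; grand total N = 129.
Expected count = (row total × column total) / N = 65 × 66 / 129 = 33.26.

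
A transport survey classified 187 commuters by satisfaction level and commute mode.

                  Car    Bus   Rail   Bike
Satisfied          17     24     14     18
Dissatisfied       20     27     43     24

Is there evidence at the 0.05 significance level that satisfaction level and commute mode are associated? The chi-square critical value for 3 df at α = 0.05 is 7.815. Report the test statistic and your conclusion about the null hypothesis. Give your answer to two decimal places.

7.40; fail to reject H₀

Row totals: 73, 114. Column totals: 37, 51, 57, 42. Grand total N = 187.
Expected counts (row total × column total / N):
  Satisfied, Car: 73×37/187 = 14.444
  Satisfied, Bus: 73×51/187 = 19.909
  Satisfied, Rail: 73×57/187 = 22.251
  Satisfied, Bike: 73×42/187 = 16.396
  Dissatisfied, Car: 114×37/187 = 22.556
  Dissatisfied, Bus: 114×51/187 = 31.091
  Dissatisfied, Rail: 114×57/187 = 34.749
  Dissatisfied, Bike: 114×42/187 = 25.604
Contributions (O − E)²/E:
  (17 − 14.444)²/14.444 = 0.4523
  (24 − 19.909)²/19.909 = 0.8406
  (14 − 22.251)²/22.251 = 3.0596
  (18 − 16.396)²/16.396 = 0.1569
  (20 − 22.556)²/22.556 = 0.2896
  (27 − 31.091)²/31.091 = 0.5383
  (43 − 34.749)²/34.749 = 1.9592
  (24 − 25.604)²/25.604 = 0.1005
χ² = 0.4523 + 0.8406 + 3.0596 + 0.1569 + 0.2896 + 0.5383 + 1.9592 + 0.1005 = 7.40
df = (2−1)(4−1) = 3. Since 7.40 < 7.815, fail to reject the null hypothesis of independence at α = 0.05.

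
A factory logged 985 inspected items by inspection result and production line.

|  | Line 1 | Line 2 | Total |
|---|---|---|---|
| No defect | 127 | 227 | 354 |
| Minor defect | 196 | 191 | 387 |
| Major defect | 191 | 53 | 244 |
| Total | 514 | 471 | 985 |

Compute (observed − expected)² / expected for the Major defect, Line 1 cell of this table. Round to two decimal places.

Row total (Major defect) = 244; column total (Line 1) = 514; N = 985.
Expected count E = 244 × 514 / 985 = 127.326.
Contribution = (O − E)²/E = (191 − 127.326)² / 127.326 = 31.84.

31.84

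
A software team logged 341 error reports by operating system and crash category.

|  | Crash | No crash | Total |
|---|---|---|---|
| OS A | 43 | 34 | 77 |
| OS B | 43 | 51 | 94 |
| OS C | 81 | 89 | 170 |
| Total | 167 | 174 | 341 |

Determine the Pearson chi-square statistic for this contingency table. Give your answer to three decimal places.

Grand total N = 341.
Expected counts (row total × column total / N):
  OS A, Crash: 77×167/341 = 37.7097
  OS A, No crash: 77×174/341 = 39.2903
  OS B, Crash: 94×167/341 = 46.0352
  OS B, No crash: 94×174/341 = 47.9648
  OS C, Crash: 170×167/341 = 83.2551
  OS C, No crash: 170×174/341 = 86.7449
Contributions (O − E)²/E:
  (43 − 37.7097)²/37.7097 = 0.7422
  (34 − 39.2903)²/39.2903 = 0.7123
  (43 − 46.0352)²/46.0352 = 0.2001
  (51 − 47.9648)²/47.9648 = 0.1921
  (81 − 83.2551)²/83.2551 = 0.0611
  (89 − 86.7449)²/86.7449 = 0.0586
χ² = 0.7422 + 0.7123 + 0.2001 + 0.1921 + 0.0611 + 0.0586 = 1.966

1.966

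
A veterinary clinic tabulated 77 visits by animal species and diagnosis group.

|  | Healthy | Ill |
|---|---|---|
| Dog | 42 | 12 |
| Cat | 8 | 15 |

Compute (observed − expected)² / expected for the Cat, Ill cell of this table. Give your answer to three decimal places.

5.963

Row total (Cat) = 23; column total (Ill) = 27; N = 77.
Expected count E = 23 × 27 / 77 = 8.06494.
Contribution = (O − E)²/E = (15 − 8.06494)² / 8.06494 = 5.963.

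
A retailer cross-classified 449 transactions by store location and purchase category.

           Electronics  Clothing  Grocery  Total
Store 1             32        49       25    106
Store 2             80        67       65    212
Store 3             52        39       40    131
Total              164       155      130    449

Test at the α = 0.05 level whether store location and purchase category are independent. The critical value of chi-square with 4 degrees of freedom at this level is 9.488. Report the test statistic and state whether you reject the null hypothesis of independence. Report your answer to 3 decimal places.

Grand total N = 449.
Expected counts (row total × column total / N):
  Store 1, Electronics: 106×164/449 = 38.7171
  Store 1, Clothing: 106×155/449 = 36.5924
  Store 1, Grocery: 106×130/449 = 30.6904
  Store 2, Electronics: 212×164/449 = 77.4343
  Store 2, Clothing: 212×155/449 = 73.1849
  Store 2, Grocery: 212×130/449 = 61.3808
  Store 3, Electronics: 131×164/449 = 47.8486
  Store 3, Clothing: 131×155/449 = 45.2227
  Store 3, Grocery: 131×130/449 = 37.9287
Contributions (O − E)²/E:
  (32 − 38.7171)²/38.7171 = 1.1654
  (49 − 36.5924)²/36.5924 = 4.2071
  (25 − 30.6904)²/30.6904 = 1.0551
  (80 − 77.4343)²/77.4343 = 0.0850
  (67 − 73.1849)²/73.1849 = 0.5227
  (65 − 61.3808)²/61.3808 = 0.2134
  (52 − 47.8486)²/47.8486 = 0.3602
  (39 − 45.2227)²/45.2227 = 0.8563
  (40 − 37.9287)²/37.9287 = 0.1131
χ² = 1.1654 + 4.2071 + 1.0551 + 0.0850 + 0.5227 + 0.2134 + 0.3602 + 0.8563 + 0.1131 = 8.578
df = (3−1)(3−1) = 4. Since 8.578 < 9.488, fail to reject the null hypothesis of independence at α = 0.05.

8.578; fail to reject H₀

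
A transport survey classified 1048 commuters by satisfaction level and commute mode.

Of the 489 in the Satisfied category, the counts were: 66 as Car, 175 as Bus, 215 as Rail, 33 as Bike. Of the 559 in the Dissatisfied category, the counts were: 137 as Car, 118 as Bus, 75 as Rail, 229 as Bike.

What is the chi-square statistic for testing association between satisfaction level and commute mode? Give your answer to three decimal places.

Row totals: 489, 559. Column totals: 203, 293, 290, 262. Grand total N = 1048.
Expected counts (row total × column total / N):
  Satisfied, Car: 489×203/1048 = 94.7204
  Satisfied, Bus: 489×293/1048 = 136.7147
  Satisfied, Rail: 489×290/1048 = 135.3149
  Satisfied, Bike: 489×262/1048 = 122.2500
  Dissatisfied, Car: 559×203/1048 = 108.2796
  Dissatisfied, Bus: 559×293/1048 = 156.2853
  Dissatisfied, Rail: 559×290/1048 = 154.6851
  Dissatisfied, Bike: 559×262/1048 = 139.7500
Contributions (O − E)²/E:
  (66 − 94.7204)²/94.7204 = 8.7084
  (175 − 136.7147)²/136.7147 = 10.7213
  (215 − 135.3149)²/135.3149 = 46.9255
  (33 − 122.2500)²/122.2500 = 65.1580
  (137 − 108.2796)²/108.2796 = 7.6179
  (118 − 156.2853)²/156.2853 = 9.3788
  (75 − 154.6851)²/154.6851 = 41.0493
  (229 − 139.7500)²/139.7500 = 56.9987
χ² = 8.7084 + 10.7213 + 46.9255 + 65.1580 + 7.6179 + 9.3788 + 41.0493 + 56.9987 = 246.558

246.558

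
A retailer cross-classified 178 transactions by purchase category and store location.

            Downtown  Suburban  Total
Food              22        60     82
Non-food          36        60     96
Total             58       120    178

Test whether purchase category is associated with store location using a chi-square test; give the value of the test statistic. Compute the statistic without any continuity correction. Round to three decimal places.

Grand total N = 178.
Expected counts (row total × column total / N):
  Food, Downtown: 82×58/178 = 26.7191
  Food, Suburban: 82×120/178 = 55.2809
  Non-food, Downtown: 96×58/178 = 31.2809
  Non-food, Suburban: 96×120/178 = 64.7191
Contributions (O − E)²/E:
  (22 − 26.7191)²/26.7191 = 0.8335
  (60 − 55.2809)²/55.2809 = 0.4028
  (36 − 31.2809)²/31.2809 = 0.7119
  (60 − 64.7191)²/64.7191 = 0.3441
χ² = 0.8335 + 0.4028 + 0.7119 + 0.3441 = 2.292

2.292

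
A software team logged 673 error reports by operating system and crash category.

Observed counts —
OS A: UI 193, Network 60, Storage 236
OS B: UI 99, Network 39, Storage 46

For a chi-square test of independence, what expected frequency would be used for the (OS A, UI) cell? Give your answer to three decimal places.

Row total (OS A) = 489; column total (UI) = 292; grand total N = 673.
Expected count = (row total × column total) / N = 489 × 292 / 673 = 212.166.

212.166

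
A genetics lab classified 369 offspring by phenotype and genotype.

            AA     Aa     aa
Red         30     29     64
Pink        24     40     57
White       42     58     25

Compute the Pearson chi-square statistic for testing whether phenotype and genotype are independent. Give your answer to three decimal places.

32.810

Row totals: 123, 121, 125. Column totals: 96, 127, 146. Grand total N = 369.
Expected counts (row total × column total / N):
  Red, AA: 123×96/369 = 32.0000
  Red, Aa: 123×127/369 = 42.3333
  Red, aa: 123×146/369 = 48.6667
  Pink, AA: 121×96/369 = 31.4797
  Pink, Aa: 121×127/369 = 41.6450
  Pink, aa: 121×146/369 = 47.8753
  White, AA: 125×96/369 = 32.5203
  White, Aa: 125×127/369 = 43.0217
  White, aa: 125×146/369 = 49.4580
Contributions (O − E)²/E:
  (30 − 32.0000)²/32.0000 = 0.1250
  (29 − 42.3333)²/42.3333 = 4.1995
  (64 − 48.6667)²/48.6667 = 4.8310
  (24 − 31.4797)²/31.4797 = 1.7772
  (40 − 41.6450)²/41.6450 = 0.0650
  (57 − 47.8753)²/47.8753 = 1.7391
  (42 − 32.5203)²/32.5203 = 2.7633
  (58 − 43.0217)²/43.0217 = 5.2148
  (25 − 49.4580)²/49.4580 = 12.0950
χ² = 0.1250 + 4.1995 + 4.8310 + 1.7772 + 0.0650 + 1.7391 + 2.7633 + 5.2148 + 12.0950 = 32.810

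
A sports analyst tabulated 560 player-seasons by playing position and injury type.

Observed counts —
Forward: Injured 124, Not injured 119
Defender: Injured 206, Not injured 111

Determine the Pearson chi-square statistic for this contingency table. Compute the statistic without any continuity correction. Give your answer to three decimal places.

11.069

Row totals: 243, 317. Column totals: 330, 230. Grand total N = 560.
Expected counts (row total × column total / N):
  Forward, Injured: 243×330/560 = 143.1964
  Forward, Not injured: 243×230/560 = 99.8036
  Defender, Injured: 317×330/560 = 186.8036
  Defender, Not injured: 317×230/560 = 130.1964
Contributions (O − E)²/E:
  (124 − 143.1964)²/143.1964 = 2.5734
  (119 − 99.8036)²/99.8036 = 3.6923
  (206 − 186.8036)²/186.8036 = 1.9727
  (111 − 130.1964)²/130.1964 = 2.8304
χ² = 2.5734 + 3.6923 + 1.9727 + 2.8304 = 11.069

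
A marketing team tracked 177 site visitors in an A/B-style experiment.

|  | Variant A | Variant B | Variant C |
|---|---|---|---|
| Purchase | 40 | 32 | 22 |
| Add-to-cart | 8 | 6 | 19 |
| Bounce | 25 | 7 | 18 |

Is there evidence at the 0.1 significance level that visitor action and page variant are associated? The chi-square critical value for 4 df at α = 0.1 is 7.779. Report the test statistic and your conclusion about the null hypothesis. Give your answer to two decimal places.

17.98; reject H₀

Row totals: 94, 33, 50. Column totals: 73, 45, 59. Grand total N = 177.
Expected counts (row total × column total / N):
  Purchase, Variant A: 94×73/177 = 38.768
  Purchase, Variant B: 94×45/177 = 23.898
  Purchase, Variant C: 94×59/177 = 31.333
  Add-to-cart, Variant A: 33×73/177 = 13.610
  Add-to-cart, Variant B: 33×45/177 = 8.390
  Add-to-cart, Variant C: 33×59/177 = 11.000
  Bounce, Variant A: 50×73/177 = 20.621
  Bounce, Variant B: 50×45/177 = 12.712
  Bounce, Variant C: 50×59/177 = 16.667
Contributions (O − E)²/E:
  (40 − 38.768)²/38.768 = 0.0392
  (32 − 23.898)²/23.898 = 2.7468
  (22 − 31.333)²/31.333 = 2.7800
  (8 − 13.610)²/13.610 = 2.3124
  (6 − 8.390)²/8.390 = 0.6808
  (19 − 11.000)²/11.000 = 5.8182
  (25 − 20.621)²/20.621 = 0.9299
  (7 − 12.712)²/12.712 = 2.5666
  (18 − 16.667)²/16.667 = 0.1066
χ² = 0.0392 + 2.7468 + 2.7800 + 2.3124 + 0.6808 + 5.8182 + 0.9299 + 2.5666 + 0.1066 = 17.98
df = (3−1)(3−1) = 4. Since 17.98 > 7.779, reject the null hypothesis of independence at α = 0.1.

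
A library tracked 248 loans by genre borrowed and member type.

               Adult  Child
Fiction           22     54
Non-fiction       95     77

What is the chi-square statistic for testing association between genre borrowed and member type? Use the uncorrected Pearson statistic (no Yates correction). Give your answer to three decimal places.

14.614

Row totals: 76, 172. Column totals: 117, 131. Grand total N = 248.
Expected counts (row total × column total / N):
  Fiction, Adult: 76×117/248 = 35.8548
  Fiction, Child: 76×131/248 = 40.1452
  Non-fiction, Adult: 172×117/248 = 81.1452
  Non-fiction, Child: 172×131/248 = 90.8548
Contributions (O − E)²/E:
  (22 − 35.8548)²/35.8548 = 5.3537
  (54 − 40.1452)²/40.1452 = 4.7815
  (95 − 81.1452)²/81.1452 = 2.3656
  (77 − 90.8548)²/90.8548 = 2.1128
χ² = 5.3537 + 4.7815 + 2.3656 + 2.1128 = 14.614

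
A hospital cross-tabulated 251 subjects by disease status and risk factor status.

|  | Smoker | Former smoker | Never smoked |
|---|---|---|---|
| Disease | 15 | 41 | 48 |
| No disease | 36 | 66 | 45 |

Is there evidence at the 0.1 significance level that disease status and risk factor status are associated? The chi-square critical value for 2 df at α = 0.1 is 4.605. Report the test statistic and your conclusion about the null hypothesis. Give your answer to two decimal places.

7.44; reject H₀

Row totals: 104, 147. Column totals: 51, 107, 93. Grand total N = 251.
Expected counts (row total × column total / N):
  Disease, Smoker: 104×51/251 = 21.131
  Disease, Former smoker: 104×107/251 = 44.335
  Disease, Never smoked: 104×93/251 = 38.534
  No disease, Smoker: 147×51/251 = 29.869
  No disease, Former smoker: 147×107/251 = 62.665
  No disease, Never smoked: 147×93/251 = 54.466
Contributions (O − E)²/E:
  (15 − 21.131)²/21.131 = 1.7789
  (41 − 44.335)²/44.335 = 0.2509
  (48 − 38.534)²/38.534 = 2.3254
  (36 − 29.869)²/29.869 = 1.2585
  (66 − 62.665)²/62.665 = 0.1775
  (45 − 54.466)²/54.466 = 1.6452
χ² = 1.7789 + 0.2509 + 2.3254 + 1.2585 + 0.1775 + 1.6452 = 7.44
df = (2−1)(3−1) = 2. Since 7.44 > 4.605, reject the null hypothesis of independence at α = 0.1.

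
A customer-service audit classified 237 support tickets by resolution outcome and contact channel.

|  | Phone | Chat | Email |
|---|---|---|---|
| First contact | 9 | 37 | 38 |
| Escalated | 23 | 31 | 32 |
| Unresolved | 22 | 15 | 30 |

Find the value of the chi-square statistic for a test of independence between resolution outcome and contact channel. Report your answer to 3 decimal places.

Row totals: 84, 86, 67. Column totals: 54, 83, 100. Grand total N = 237.
Expected counts (row total × column total / N):
  First contact, Phone: 84×54/237 = 19.1392
  First contact, Chat: 84×83/237 = 29.4177
  First contact, Email: 84×100/237 = 35.4430
  Escalated, Phone: 86×54/237 = 19.5949
  Escalated, Chat: 86×83/237 = 30.1181
  Escalated, Email: 86×100/237 = 36.2869
  Unresolved, Phone: 67×54/237 = 15.2658
  Unresolved, Chat: 67×83/237 = 23.4641
  Unresolved, Email: 67×100/237 = 28.2700
Contributions (O − E)²/E:
  (9 − 19.1392)²/19.1392 = 5.3714
  (37 − 29.4177)²/29.4177 = 1.9543
  (38 − 35.4430)²/35.4430 = 0.1845
  (23 − 19.5949)²/19.5949 = 0.5917
  (31 − 30.1181)²/30.1181 = 0.0258
  (32 − 36.2869)²/36.2869 = 0.5065
  (22 − 15.2658)²/15.2658 = 2.9707
  (15 − 23.4641)²/23.4641 = 3.0532
  (30 − 28.2700)²/28.2700 = 0.1059
χ² = 5.3714 + 1.9543 + 0.1845 + 0.5917 + 0.0258 + 0.5065 + 2.9707 + 3.0532 + 0.1059 = 14.764

14.764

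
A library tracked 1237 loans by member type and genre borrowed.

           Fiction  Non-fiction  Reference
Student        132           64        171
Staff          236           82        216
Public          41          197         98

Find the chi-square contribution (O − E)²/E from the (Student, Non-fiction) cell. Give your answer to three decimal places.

14.013

Row total (Student) = 367; column total (Non-fiction) = 343; N = 1237.
Expected count E = 367 × 343 / 1237 = 101.7631.
Contribution = (O − E)²/E = (64 − 101.7631)² / 101.7631 = 14.013.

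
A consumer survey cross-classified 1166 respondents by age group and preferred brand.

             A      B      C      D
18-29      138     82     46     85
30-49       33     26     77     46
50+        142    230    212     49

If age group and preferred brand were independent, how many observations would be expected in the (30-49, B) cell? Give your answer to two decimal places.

52.76

Row total (30-49) = 182; column total (B) = 338; grand total N = 1166.
Expected count = (row total × column total) / N = 182 × 338 / 1166 = 52.76.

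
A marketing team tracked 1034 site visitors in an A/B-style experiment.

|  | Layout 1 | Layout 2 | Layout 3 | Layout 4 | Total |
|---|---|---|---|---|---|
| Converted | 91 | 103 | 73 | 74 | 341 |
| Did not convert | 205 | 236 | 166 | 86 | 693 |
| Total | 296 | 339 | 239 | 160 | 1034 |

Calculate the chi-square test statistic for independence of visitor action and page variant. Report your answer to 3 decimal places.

15.093

Grand total N = 1034.
Expected counts (row total × column total / N):
  Converted, Layout 1: 341×296/1034 = 97.6170
  Converted, Layout 2: 341×339/1034 = 111.7979
  Converted, Layout 3: 341×239/1034 = 78.8191
  Converted, Layout 4: 341×160/1034 = 52.7660
  Did not convert, Layout 1: 693×296/1034 = 198.3830
  Did not convert, Layout 2: 693×339/1034 = 227.2021
  Did not convert, Layout 3: 693×239/1034 = 160.1809
  Did not convert, Layout 4: 693×160/1034 = 107.2340
Contributions (O − E)²/E:
  (91 − 97.6170)²/97.6170 = 0.4485
  (103 − 111.7979)²/111.7979 = 0.6923
  (73 − 78.8191)²/78.8191 = 0.4296
  (74 − 52.7660)²/52.7660 = 8.5449
  (205 − 198.3830)²/198.3830 = 0.2207
  (236 − 227.2021)²/227.2021 = 0.3407
  (166 − 160.1809)²/160.1809 = 0.2114
  (86 − 107.2340)²/107.2340 = 4.2047
χ² = 0.4485 + 0.6923 + 0.4296 + 8.5449 + 0.2207 + 0.3407 + 0.2114 + 4.2047 = 15.093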